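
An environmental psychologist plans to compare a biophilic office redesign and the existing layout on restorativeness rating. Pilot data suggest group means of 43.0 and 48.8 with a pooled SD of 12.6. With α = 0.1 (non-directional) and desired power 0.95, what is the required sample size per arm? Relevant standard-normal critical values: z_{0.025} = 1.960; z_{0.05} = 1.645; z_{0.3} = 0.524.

n = 103 per group

Cohen's d = |M₁ − M₂| / SD_pooled = |43.0 − 48.8| / 12.6 = 5.8 / 12.6 = 0.460.
For two independent groups with equal n: n = 2·((z_{α/2} + z_β) / d)².
z_{α/2} + z_β = 1.645 + 1.645 = 3.290.
n = 2 × (3.290 / 0.460)² = 2 × 7.152² = 2 × 51.15 = 102.3.
Round up to the next whole participant.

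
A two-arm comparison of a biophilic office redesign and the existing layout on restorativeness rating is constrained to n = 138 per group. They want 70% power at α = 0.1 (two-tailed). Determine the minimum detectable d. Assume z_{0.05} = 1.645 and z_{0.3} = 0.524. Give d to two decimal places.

d_min ≈ 0.26

For two independent groups of n = 138 each: d_min = (z_{α/2} + z_β)·√(2/n).
z-sum = 1.645 + 0.524 = 2.169.
d_min = 2.169 × √(2/138) = 2.169 × 0.1204 = 0.261.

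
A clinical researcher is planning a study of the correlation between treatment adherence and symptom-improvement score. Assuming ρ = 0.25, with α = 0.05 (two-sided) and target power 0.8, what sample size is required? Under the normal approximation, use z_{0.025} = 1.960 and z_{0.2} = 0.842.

n = 124

Fisher's z: C = ½·ln((1+r)/(1−r)) = ½·ln(1.6667) = 0.2554.
n = ((z_{α/2} + z_β)/C)² + 3.
(1.960 + 0.842) / 0.2554 = 2.802 / 0.2554 = 10.971.
n = 10.971² + 3 = 120.36 + 3 = 123.4.
Round up.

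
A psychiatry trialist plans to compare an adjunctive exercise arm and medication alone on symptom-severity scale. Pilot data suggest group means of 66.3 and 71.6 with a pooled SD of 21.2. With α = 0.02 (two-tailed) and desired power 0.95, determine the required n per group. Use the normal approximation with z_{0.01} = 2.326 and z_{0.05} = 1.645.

Cohen's d = |M₁ − M₂| / SD_pooled = |66.3 − 71.6| / 21.2 = 5.3 / 21.2 = 0.250.
For two independent groups with equal n: n = 2·((z_{α/2} + z_β) / d)².
z_{α/2} + z_β = 2.326 + 1.645 = 3.971.
n = 2 × (3.971 / 0.250)² = 2 × 15.884² = 2 × 252.30 = 504.6.
Round up to the next whole participant.

n = 505 per group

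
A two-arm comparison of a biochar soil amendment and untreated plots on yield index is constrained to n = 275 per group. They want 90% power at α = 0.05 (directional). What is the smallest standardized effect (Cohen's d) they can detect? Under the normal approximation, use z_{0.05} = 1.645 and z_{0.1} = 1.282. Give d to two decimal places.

d_min ≈ 0.25

For two independent groups of n = 275 each: d_min = (z_{α} + z_β)·√(2/n).
z-sum = 1.645 + 1.282 = 2.927.
d_min = 2.927 × √(2/275) = 2.927 × 0.0853 = 0.250.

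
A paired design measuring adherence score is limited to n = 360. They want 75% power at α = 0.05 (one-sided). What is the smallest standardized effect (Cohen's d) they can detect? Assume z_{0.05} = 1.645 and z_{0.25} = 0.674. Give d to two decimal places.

d_min ≈ 0.12

For a single sample (or paired design) of n = 360: d_min = (z_{α} + z_β)/√n.
z-sum = 1.645 + 0.674 = 2.319.
d_min = 2.319 / √360 = 2.319 / 18.974 = 0.122.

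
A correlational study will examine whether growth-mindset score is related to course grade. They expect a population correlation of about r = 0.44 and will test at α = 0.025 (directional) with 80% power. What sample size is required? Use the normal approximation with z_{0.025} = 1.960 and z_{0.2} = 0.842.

n = 39

Fisher's z: C = ½·ln((1+r)/(1−r)) = ½·ln(2.5714) = 0.4722.
n = ((z_{α} + z_β)/C)² + 3.
(1.960 + 0.842) / 0.4722 = 2.802 / 0.4722 = 5.934.
n = 5.934² + 3 = 35.21 + 3 = 38.2.
Round up.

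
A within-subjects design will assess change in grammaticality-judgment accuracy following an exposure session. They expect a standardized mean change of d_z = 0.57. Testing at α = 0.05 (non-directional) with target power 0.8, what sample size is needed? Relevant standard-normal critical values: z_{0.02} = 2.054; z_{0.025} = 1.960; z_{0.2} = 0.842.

n = 25 pairs

For a paired (one-sample on differences) test: n = ((z_{α/2} + z_β) / d)².
z_{α/2} + z_β = 1.960 + 0.842 = 2.802.
n = (2.802 / 0.57)² = 4.916² = 24.16.
Round up.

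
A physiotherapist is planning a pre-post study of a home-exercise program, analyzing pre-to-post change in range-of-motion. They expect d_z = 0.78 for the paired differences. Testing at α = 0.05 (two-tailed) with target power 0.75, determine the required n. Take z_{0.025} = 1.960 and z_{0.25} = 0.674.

For a paired (one-sample on differences) test: n = ((z_{α/2} + z_β) / d)².
z_{α/2} + z_β = 1.960 + 0.674 = 2.634.
n = (2.634 / 0.78)² = 3.377² = 11.40.
Round up.

n = 12 pairs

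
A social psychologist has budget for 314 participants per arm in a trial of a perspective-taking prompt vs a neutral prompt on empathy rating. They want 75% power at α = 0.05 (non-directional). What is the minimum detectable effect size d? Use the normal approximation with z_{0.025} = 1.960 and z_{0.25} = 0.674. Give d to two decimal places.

For two independent groups of n = 314 each: d_min = (z_{α/2} + z_β)·√(2/n).
z-sum = 1.960 + 0.674 = 2.634.
d_min = 2.634 × √(2/314) = 2.634 × 0.0798 = 0.210.

d_min ≈ 0.21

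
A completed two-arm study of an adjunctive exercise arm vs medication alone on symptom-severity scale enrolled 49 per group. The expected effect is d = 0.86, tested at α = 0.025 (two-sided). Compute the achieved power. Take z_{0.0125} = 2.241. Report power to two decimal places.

For two equal groups, power = Φ(d·√(n/2) − z_{α/2}).
d·√(n/2) = 0.86 × √(49/2) = 0.86 × 4.950 = 4.257.
z_β = 4.257 − 2.241 = 2.016.
Power = Φ(2.016) = 0.978.

power ≈ 0.98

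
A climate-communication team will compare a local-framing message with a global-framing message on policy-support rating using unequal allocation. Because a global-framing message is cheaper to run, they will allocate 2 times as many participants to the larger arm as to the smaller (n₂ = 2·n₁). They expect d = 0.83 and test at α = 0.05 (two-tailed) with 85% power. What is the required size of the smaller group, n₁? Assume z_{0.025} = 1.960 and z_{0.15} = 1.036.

n₁ = 20

With allocation ratio k = n₂/n₁ = 2, Var(x̄₁−x̄₂) = σ²(1/n₁ + 1/(k·n₁)) = σ²·(k+1)/(k·n₁).
So n₁ = (1 + 1/k)·((z_{α/2} + z_β)/d)² = 1.500 × (2.996/0.83)².
n₁ = 1.500 × 13.03 = 19.5.
Round up: n₁ = 20, giving n₂ = 2 × 20 = 40.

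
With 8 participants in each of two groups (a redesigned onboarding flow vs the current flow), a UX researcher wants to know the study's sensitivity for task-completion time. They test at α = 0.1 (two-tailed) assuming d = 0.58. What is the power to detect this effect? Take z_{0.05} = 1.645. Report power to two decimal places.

For two equal groups, power = Φ(d·√(n/2) − z_{α/2}).
d·√(n/2) = 0.58 × √(8/2) = 0.58 × 2.000 = 1.160.
z_β = 1.160 − 1.645 = -0.485.
Power = Φ(-0.485) = 0.314.

power ≈ 0.31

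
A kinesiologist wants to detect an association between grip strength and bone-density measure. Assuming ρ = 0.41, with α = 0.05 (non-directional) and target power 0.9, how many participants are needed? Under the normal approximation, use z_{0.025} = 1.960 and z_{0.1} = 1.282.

n = 59

Fisher's z: C = ½·ln((1+r)/(1−r)) = ½·ln(2.3898) = 0.4356.
n = ((z_{α/2} + z_β)/C)² + 3.
(1.960 + 1.282) / 0.4356 = 3.242 / 0.4356 = 7.443.
n = 7.443² + 3 = 55.39 + 3 = 58.4.
Round up.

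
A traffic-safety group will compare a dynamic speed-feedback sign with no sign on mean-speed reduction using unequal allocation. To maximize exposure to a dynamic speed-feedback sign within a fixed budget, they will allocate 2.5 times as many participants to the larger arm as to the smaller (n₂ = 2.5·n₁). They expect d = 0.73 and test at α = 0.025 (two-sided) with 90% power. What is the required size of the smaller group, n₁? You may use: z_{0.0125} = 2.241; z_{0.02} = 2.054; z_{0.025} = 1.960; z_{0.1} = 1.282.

With allocation ratio k = n₂/n₁ = 2.5, Var(x̄₁−x̄₂) = σ²(1/n₁ + 1/(k·n₁)) = σ²·(k+1)/(k·n₁).
So n₁ = (1 + 1/k)·((z_{α/2} + z_β)/d)² = 1.400 × (3.523/0.73)².
n₁ = 1.400 × 23.29 = 32.6.
Round up: n₁ = 33, giving n₂ = ⌈2.5 × 33⌉ = ⌈82.5⌉ = 83.

n₁ = 33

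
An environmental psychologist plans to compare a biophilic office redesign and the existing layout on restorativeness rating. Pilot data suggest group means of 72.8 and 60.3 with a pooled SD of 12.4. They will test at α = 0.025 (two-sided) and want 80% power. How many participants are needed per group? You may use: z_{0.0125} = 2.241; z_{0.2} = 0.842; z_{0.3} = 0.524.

Cohen's d = |M₁ − M₂| / SD_pooled = |72.8 − 60.3| / 12.4 = 12.5 / 12.4 = 1.008.
For two independent groups with equal n: n = 2·((z_{α/2} + z_β) / d)².
z_{α/2} + z_β = 2.241 + 0.842 = 3.083.
n = 2 × (3.083 / 1.008)² = 2 × 3.059² = 2 × 9.35 = 18.7.
Round up to the next whole participant.

n = 19 per group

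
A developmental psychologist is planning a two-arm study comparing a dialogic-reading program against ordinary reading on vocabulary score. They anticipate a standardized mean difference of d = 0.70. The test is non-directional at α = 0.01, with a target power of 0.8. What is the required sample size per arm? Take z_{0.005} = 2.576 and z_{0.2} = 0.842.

n = 48 per group

For two independent groups with equal n: n = 2·((z_{α/2} + z_β) / d)².
z_{α/2} + z_β = 2.576 + 0.842 = 3.418.
n = 2 × (3.418 / 0.70)² = 2 × 4.883² = 2 × 23.84 = 47.7.
Round up to the next whole participant.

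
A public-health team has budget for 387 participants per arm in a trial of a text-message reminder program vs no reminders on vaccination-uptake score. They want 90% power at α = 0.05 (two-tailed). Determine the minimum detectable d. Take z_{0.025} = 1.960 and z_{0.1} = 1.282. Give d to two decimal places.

For two independent groups of n = 387 each: d_min = (z_{α/2} + z_β)·√(2/n).
z-sum = 1.960 + 1.282 = 3.242.
d_min = 3.242 × √(2/387) = 3.242 × 0.0719 = 0.233.

d_min ≈ 0.23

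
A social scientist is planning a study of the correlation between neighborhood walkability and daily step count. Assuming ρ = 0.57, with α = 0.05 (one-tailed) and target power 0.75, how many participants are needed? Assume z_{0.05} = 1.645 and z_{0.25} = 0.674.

n = 16

Fisher's z: C = ½·ln((1+r)/(1−r)) = ½·ln(3.6512) = 0.6475.
n = ((z_{α} + z_β)/C)² + 3.
(1.645 + 0.674) / 0.6475 = 2.319 / 0.6475 = 3.581.
n = 3.581² + 3 = 12.83 + 3 = 15.8.
Round up.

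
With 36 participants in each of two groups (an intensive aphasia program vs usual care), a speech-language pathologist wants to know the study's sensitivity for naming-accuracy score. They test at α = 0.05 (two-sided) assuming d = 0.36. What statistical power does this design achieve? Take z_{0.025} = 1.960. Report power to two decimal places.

For two equal groups, power = Φ(d·√(n/2) − z_{α/2}).
d·√(n/2) = 0.36 × √(36/2) = 0.36 × 4.243 = 1.527.
z_β = 1.527 − 1.960 = -0.433.
Power = Φ(-0.433) = 0.333.

power ≈ 0.33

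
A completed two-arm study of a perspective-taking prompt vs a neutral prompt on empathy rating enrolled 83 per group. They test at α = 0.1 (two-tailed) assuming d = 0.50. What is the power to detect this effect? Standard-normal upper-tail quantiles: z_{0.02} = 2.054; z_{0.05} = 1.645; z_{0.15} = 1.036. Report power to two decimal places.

For two equal groups, power = Φ(d·√(n/2) − z_{α/2}).
d·√(n/2) = 0.50 × √(83/2) = 0.50 × 6.442 = 3.221.
z_β = 3.221 − 1.645 = 1.576.
Power = Φ(1.576) = 0.942.

power ≈ 0.94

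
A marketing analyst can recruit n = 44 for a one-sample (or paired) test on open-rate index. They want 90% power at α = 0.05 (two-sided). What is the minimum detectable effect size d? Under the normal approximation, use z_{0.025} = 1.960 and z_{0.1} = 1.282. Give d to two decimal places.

d_min ≈ 0.49

For a single sample (or paired design) of n = 44: d_min = (z_{α/2} + z_β)/√n.
z-sum = 1.960 + 1.282 = 3.242.
d_min = 3.242 / √44 = 3.242 / 6.633 = 0.489.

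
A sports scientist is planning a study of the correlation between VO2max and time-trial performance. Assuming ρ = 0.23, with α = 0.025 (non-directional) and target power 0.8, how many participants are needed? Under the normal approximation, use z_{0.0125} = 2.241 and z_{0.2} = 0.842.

n = 177

Fisher's z: C = ½·ln((1+r)/(1−r)) = ½·ln(1.5974) = 0.2342.
n = ((z_{α/2} + z_β)/C)² + 3.
(2.241 + 0.842) / 0.2342 = 3.083 / 0.2342 = 13.164.
n = 13.164² + 3 = 173.29 + 3 = 176.3.
Round up.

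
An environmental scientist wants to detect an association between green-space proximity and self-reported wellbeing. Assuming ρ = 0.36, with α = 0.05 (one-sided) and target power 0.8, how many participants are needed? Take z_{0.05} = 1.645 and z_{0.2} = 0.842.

n = 47

Fisher's z: C = ½·ln((1+r)/(1−r)) = ½·ln(2.1250) = 0.3769.
n = ((z_{α} + z_β)/C)² + 3.
(1.645 + 0.842) / 0.3769 = 2.487 / 0.3769 = 6.599.
n = 6.599² + 3 = 43.54 + 3 = 46.5.
Round up.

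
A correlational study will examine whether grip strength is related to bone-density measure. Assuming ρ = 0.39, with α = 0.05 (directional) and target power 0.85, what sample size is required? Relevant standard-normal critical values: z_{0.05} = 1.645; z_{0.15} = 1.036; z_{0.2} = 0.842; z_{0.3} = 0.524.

n = 46

Fisher's z: C = ½·ln((1+r)/(1−r)) = ½·ln(2.2787) = 0.4118.
n = ((z_{α} + z_β)/C)² + 3.
(1.645 + 1.036) / 0.4118 = 2.681 / 0.4118 = 6.510.
n = 6.510² + 3 = 42.39 + 3 = 45.4.
Round up.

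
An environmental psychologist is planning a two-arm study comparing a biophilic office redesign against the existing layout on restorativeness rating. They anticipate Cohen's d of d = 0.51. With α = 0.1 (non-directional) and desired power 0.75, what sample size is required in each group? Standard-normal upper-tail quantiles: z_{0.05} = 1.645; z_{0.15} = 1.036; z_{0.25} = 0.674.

For two independent groups with equal n: n = 2·((z_{α/2} + z_β) / d)².
z_{α/2} + z_β = 1.645 + 0.674 = 2.319.
n = 2 × (2.319 / 0.51)² = 2 × 4.547² = 2 × 20.68 = 41.4.
Round up to the next whole participant.

n = 42 per group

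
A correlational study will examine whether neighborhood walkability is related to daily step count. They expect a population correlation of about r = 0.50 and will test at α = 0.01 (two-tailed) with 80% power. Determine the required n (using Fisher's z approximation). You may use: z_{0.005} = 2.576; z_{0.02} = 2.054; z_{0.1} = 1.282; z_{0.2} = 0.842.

Fisher's z: C = ½·ln((1+r)/(1−r)) = ½·ln(3.0000) = 0.5493.
n = ((z_{α/2} + z_β)/C)² + 3.
(2.576 + 0.842) / 0.5493 = 3.418 / 0.5493 = 6.222.
n = 6.222² + 3 = 38.72 + 3 = 41.7.
Round up.

n = 42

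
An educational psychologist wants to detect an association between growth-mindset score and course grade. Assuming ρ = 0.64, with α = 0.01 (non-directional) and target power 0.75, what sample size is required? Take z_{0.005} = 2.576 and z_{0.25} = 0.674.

Fisher's z: C = ½·ln((1+r)/(1−r)) = ½·ln(4.5556) = 0.7582.
n = ((z_{α/2} + z_β)/C)² + 3.
(2.576 + 0.674) / 0.7582 = 3.250 / 0.7582 = 4.286.
n = 4.286² + 3 = 18.37 + 3 = 21.4.
Round up.

n = 22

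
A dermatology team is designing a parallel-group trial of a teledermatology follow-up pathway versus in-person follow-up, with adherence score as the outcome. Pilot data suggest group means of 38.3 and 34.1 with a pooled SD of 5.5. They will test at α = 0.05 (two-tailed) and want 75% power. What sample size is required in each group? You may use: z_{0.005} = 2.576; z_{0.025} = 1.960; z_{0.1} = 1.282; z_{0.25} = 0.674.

n = 24 per group

Cohen's d = |M₁ − M₂| / SD_pooled = |38.3 − 34.1| / 5.5 = 4.2 / 5.5 = 0.764.
For two independent groups with equal n: n = 2·((z_{α/2} + z_β) / d)².
z_{α/2} + z_β = 1.960 + 0.674 = 2.634.
n = 2 × (2.634 / 0.764)² = 2 × 3.448² = 2 × 11.89 = 23.8.
Round up to the next whole participant.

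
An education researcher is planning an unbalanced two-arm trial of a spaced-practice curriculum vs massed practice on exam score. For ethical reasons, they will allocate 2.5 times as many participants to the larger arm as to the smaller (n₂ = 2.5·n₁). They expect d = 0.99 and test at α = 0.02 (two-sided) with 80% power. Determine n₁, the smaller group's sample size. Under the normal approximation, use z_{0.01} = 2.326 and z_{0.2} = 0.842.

With allocation ratio k = n₂/n₁ = 2.5, Var(x̄₁−x̄₂) = σ²(1/n₁ + 1/(k·n₁)) = σ²·(k+1)/(k·n₁).
So n₁ = (1 + 1/k)·((z_{α/2} + z_β)/d)² = 1.400 × (3.168/0.99)².
n₁ = 1.400 × 10.24 = 14.3.
Round up: n₁ = 15, giving n₂ = ⌈2.5 × 15⌉ = ⌈37.5⌉ = 38.

n₁ = 15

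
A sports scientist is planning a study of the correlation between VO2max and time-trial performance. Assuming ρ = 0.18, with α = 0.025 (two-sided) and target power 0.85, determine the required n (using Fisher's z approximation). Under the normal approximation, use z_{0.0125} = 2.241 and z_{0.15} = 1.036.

n = 328

Fisher's z: C = ½·ln((1+r)/(1−r)) = ½·ln(1.4390) = 0.1820.
n = ((z_{α/2} + z_β)/C)² + 3.
(2.241 + 1.036) / 0.1820 = 3.277 / 0.1820 = 18.005.
n = 18.005² + 3 = 324.20 + 3 = 327.2.
Round up.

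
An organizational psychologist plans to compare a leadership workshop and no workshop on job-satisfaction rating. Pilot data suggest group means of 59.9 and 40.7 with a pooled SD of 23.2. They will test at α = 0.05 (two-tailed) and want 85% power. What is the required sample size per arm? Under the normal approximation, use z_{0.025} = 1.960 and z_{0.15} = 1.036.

n = 27 per group

Cohen's d = |M₁ − M₂| / SD_pooled = |59.9 − 40.7| / 23.2 = 19.2 / 23.2 = 0.828.
For two independent groups with equal n: n = 2·((z_{α/2} + z_β) / d)².
z_{α/2} + z_β = 1.960 + 1.036 = 2.996.
n = 2 × (2.996 / 0.828)² = 2 × 3.618² = 2 × 13.09 = 26.2.
Round up to the next whole participant.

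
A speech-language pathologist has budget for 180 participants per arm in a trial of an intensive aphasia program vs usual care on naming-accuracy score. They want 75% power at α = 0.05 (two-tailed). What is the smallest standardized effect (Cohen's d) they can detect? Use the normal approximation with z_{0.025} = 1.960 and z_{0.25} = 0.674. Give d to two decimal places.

For two independent groups of n = 180 each: d_min = (z_{α/2} + z_β)·√(2/n).
z-sum = 1.960 + 0.674 = 2.634.
d_min = 2.634 × √(2/180) = 2.634 × 0.1054 = 0.278.

d_min ≈ 0.28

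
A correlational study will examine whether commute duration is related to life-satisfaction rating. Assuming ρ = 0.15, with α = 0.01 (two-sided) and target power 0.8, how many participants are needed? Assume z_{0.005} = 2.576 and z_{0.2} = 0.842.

n = 515

Fisher's z: C = ½·ln((1+r)/(1−r)) = ½·ln(1.3529) = 0.1511.
n = ((z_{α/2} + z_β)/C)² + 3.
(2.576 + 0.842) / 0.1511 = 3.418 / 0.1511 = 22.621.
n = 22.621² + 3 = 511.70 + 3 = 514.7.
Round up.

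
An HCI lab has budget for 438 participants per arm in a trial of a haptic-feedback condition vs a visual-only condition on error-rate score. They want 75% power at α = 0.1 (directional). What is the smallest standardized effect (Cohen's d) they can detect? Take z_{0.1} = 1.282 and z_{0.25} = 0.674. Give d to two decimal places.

d_min ≈ 0.13

For two independent groups of n = 438 each: d_min = (z_{α} + z_β)·√(2/n).
z-sum = 1.282 + 0.674 = 1.956.
d_min = 1.956 × √(2/438) = 1.956 × 0.0676 = 0.132.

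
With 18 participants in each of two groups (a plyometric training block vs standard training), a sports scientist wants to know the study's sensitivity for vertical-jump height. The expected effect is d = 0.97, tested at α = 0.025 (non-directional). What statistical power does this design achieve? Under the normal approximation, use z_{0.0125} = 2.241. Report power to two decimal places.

power ≈ 0.75

For two equal groups, power = Φ(d·√(n/2) − z_{α/2}).
d·√(n/2) = 0.97 × √(18/2) = 0.97 × 3.000 = 2.910.
z_β = 2.910 − 2.241 = 0.669.
Power = Φ(0.669) = 0.748.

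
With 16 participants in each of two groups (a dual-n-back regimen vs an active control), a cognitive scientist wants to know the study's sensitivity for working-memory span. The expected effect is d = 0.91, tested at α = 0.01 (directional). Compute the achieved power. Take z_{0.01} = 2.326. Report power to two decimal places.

For two equal groups, power = Φ(d·√(n/2) − z_{α}).
d·√(n/2) = 0.91 × √(16/2) = 0.91 × 2.828 = 2.574.
z_β = 2.574 − 2.326 = 0.248.
Power = Φ(0.248) = 0.598.

power ≈ 0.60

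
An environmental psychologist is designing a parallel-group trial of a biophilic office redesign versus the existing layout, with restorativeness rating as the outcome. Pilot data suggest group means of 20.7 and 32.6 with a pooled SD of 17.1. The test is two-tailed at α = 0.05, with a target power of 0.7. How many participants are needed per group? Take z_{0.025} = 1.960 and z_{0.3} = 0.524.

Cohen's d = |M₁ − M₂| / SD_pooled = |20.7 − 32.6| / 17.1 = 11.9 / 17.1 = 0.696.
For two independent groups with equal n: n = 2·((z_{α/2} + z_β) / d)².
z_{α/2} + z_β = 1.960 + 0.524 = 2.484.
n = 2 × (2.484 / 0.696)² = 2 × 3.569² = 2 × 12.74 = 25.5.
Round up to the next whole participant.

n = 26 per group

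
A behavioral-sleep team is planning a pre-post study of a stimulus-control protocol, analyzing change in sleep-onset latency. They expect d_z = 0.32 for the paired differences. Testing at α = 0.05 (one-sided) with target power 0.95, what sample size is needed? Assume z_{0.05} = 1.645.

For a paired (one-sample on differences) test: n = ((z_{α} + z_β) / d)².
z_{α} + z_β = 1.645 + 1.645 = 3.290.
n = (3.290 / 0.32)² = 10.281² = 105.70.
Round up.

n = 106 pairs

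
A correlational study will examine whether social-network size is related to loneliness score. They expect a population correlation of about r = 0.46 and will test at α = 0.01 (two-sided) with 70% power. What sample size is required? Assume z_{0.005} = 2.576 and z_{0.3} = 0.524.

Fisher's z: C = ½·ln((1+r)/(1−r)) = ½·ln(2.7037) = 0.4973.
n = ((z_{α/2} + z_β)/C)² + 3.
(2.576 + 0.524) / 0.4973 = 3.100 / 0.4973 = 6.234.
n = 6.234² + 3 = 38.86 + 3 = 41.9.
Round up.

n = 42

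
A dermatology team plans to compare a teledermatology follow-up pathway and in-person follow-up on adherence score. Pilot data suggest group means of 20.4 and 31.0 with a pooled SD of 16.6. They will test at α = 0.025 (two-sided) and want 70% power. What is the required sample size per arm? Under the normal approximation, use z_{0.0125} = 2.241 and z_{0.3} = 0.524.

Cohen's d = |M₁ − M₂| / SD_pooled = |20.4 − 31.0| / 16.6 = 10.6 / 16.6 = 0.639.
For two independent groups with equal n: n = 2·((z_{α/2} + z_β) / d)².
z_{α/2} + z_β = 2.241 + 0.524 = 2.765.
n = 2 × (2.765 / 0.639)² = 2 × 4.327² = 2 × 18.72 = 37.4.
Round up to the next whole participant.

n = 38 per group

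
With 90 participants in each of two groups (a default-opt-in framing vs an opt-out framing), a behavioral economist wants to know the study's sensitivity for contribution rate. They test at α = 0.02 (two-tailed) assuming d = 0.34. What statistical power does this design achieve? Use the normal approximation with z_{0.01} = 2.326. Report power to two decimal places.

For two equal groups, power = Φ(d·√(n/2) − z_{α/2}).
d·√(n/2) = 0.34 × √(90/2) = 0.34 × 6.708 = 2.281.
z_β = 2.281 − 2.326 = -0.045.
Power = Φ(-0.045) = 0.482.

power ≈ 0.48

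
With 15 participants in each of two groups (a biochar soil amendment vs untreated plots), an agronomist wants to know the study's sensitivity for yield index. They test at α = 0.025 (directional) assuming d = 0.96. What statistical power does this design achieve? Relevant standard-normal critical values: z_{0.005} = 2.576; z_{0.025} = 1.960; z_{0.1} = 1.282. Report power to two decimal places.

For two equal groups, power = Φ(d·√(n/2) − z_{α}).
d·√(n/2) = 0.96 × √(15/2) = 0.96 × 2.739 = 2.629.
z_β = 2.629 − 1.960 = 0.669.
Power = Φ(0.669) = 0.748.

power ≈ 0.75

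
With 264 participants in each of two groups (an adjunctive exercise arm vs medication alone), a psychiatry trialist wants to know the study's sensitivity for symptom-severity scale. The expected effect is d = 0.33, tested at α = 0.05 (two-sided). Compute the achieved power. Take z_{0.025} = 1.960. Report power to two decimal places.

power ≈ 0.97

For two equal groups, power = Φ(d·√(n/2) − z_{α/2}).
d·√(n/2) = 0.33 × √(264/2) = 0.33 × 11.489 = 3.791.
z_β = 3.791 − 1.960 = 1.831.
Power = Φ(1.831) = 0.966.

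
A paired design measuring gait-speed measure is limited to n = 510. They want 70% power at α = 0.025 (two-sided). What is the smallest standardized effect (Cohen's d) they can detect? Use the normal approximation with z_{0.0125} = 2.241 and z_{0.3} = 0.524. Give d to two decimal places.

d_min ≈ 0.12

For a single sample (or paired design) of n = 510: d_min = (z_{α/2} + z_β)/√n.
z-sum = 2.241 + 0.524 = 2.765.
d_min = 2.765 / √510 = 2.765 / 22.583 = 0.122.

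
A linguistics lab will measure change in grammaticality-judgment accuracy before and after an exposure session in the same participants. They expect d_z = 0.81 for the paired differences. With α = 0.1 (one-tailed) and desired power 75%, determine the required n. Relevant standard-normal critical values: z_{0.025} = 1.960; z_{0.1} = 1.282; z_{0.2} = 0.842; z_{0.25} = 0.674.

For a paired (one-sample on differences) test: n = ((z_{α} + z_β) / d)².
z_{α} + z_β = 1.282 + 0.674 = 1.956.
n = (1.956 / 0.81)² = 2.415² = 5.83.
Round up.

n = 6 pairs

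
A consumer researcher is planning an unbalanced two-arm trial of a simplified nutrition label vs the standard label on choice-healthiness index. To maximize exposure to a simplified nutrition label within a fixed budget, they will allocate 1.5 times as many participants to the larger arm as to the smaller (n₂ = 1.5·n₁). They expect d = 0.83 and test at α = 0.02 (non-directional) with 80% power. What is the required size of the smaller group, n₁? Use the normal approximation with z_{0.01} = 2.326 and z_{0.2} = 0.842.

n₁ = 25

With allocation ratio k = n₂/n₁ = 1.5, Var(x̄₁−x̄₂) = σ²(1/n₁ + 1/(k·n₁)) = σ²·(k+1)/(k·n₁).
So n₁ = (1 + 1/k)·((z_{α/2} + z_β)/d)² = 1.667 × (3.168/0.83)².
n₁ = 1.667 × 14.57 = 24.3.
Round up: n₁ = 25, giving n₂ = ⌈1.5 × 25⌉ = ⌈37.5⌉ = 38.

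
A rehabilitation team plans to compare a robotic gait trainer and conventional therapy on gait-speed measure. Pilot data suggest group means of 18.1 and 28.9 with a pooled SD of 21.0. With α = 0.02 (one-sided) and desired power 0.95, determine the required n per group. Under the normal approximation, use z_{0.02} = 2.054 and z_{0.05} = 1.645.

Cohen's d = |M₁ − M₂| / SD_pooled = |18.1 − 28.9| / 21.0 = 10.8 / 21.0 = 0.514.
For two independent groups with equal n: n = 2·((z_{α} + z_β) / d)².
z_{α} + z_β = 2.054 + 1.645 = 3.699.
n = 2 × (3.699 / 0.514)² = 2 × 7.196² = 2 × 51.79 = 103.6.
Round up to the next whole participant.

n = 104 per group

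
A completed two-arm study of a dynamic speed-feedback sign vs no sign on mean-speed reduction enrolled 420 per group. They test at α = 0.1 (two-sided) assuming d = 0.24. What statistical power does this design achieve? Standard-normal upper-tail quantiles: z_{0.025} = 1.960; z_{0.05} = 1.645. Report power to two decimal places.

power ≈ 0.97

For two equal groups, power = Φ(d·√(n/2) − z_{α/2}).
d·√(n/2) = 0.24 × √(420/2) = 0.24 × 14.491 = 3.478.
z_β = 3.478 − 1.645 = 1.833.
Power = Φ(1.833) = 0.967.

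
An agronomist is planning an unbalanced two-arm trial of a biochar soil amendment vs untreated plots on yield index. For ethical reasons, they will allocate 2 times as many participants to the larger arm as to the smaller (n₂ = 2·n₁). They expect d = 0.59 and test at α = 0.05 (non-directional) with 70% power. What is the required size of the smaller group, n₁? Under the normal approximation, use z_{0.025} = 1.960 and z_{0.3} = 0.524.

n₁ = 27

With allocation ratio k = n₂/n₁ = 2, Var(x̄₁−x̄₂) = σ²(1/n₁ + 1/(k·n₁)) = σ²·(k+1)/(k·n₁).
So n₁ = (1 + 1/k)·((z_{α/2} + z_β)/d)² = 1.500 × (2.484/0.59)².
n₁ = 1.500 × 17.73 = 26.6.
Round up: n₁ = 27, giving n₂ = 2 × 27 = 54.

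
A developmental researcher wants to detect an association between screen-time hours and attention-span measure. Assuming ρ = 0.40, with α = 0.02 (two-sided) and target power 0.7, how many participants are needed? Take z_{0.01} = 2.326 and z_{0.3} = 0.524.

Fisher's z: C = ½·ln((1+r)/(1−r)) = ½·ln(2.3333) = 0.4236.
n = ((z_{α/2} + z_β)/C)² + 3.
(2.326 + 0.524) / 0.4236 = 2.850 / 0.4236 = 6.728.
n = 6.728² + 3 = 45.27 + 3 = 48.3.
Round up.

n = 49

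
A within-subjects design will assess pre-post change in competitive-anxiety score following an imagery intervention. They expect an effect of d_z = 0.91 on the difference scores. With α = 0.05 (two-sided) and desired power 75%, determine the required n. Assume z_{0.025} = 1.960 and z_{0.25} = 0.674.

For a paired (one-sample on differences) test: n = ((z_{α/2} + z_β) / d)².
z_{α/2} + z_β = 1.960 + 0.674 = 2.634.
n = (2.634 / 0.91)² = 2.895² = 8.38.
Round up.

n = 9 pairs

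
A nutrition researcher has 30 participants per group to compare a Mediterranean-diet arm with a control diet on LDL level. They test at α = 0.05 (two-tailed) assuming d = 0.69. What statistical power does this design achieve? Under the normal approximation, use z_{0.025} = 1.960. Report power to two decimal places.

power ≈ 0.76

For two equal groups, power = Φ(d·√(n/2) − z_{α/2}).
d·√(n/2) = 0.69 × √(30/2) = 0.69 × 3.873 = 2.672.
z_β = 2.672 − 1.960 = 0.712.
Power = Φ(0.712) = 0.762.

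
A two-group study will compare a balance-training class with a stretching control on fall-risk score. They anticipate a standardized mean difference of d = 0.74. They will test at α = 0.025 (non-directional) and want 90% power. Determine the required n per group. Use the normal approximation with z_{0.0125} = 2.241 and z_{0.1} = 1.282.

For two independent groups with equal n: n = 2·((z_{α/2} + z_β) / d)².
z_{α/2} + z_β = 2.241 + 1.282 = 3.523.
n = 2 × (3.523 / 0.74)² = 2 × 4.761² = 2 × 22.67 = 45.3.
Round up to the next whole participant.

n = 46 per group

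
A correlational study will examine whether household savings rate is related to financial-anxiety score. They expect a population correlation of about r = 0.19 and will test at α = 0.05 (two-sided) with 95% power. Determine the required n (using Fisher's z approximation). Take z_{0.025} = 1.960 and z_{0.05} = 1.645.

n = 355

Fisher's z: C = ½·ln((1+r)/(1−r)) = ½·ln(1.4691) = 0.1923.
n = ((z_{α/2} + z_β)/C)² + 3.
(1.960 + 1.645) / 0.1923 = 3.605 / 0.1923 = 18.747.
n = 18.747² + 3 = 351.44 + 3 = 354.4.
Round up.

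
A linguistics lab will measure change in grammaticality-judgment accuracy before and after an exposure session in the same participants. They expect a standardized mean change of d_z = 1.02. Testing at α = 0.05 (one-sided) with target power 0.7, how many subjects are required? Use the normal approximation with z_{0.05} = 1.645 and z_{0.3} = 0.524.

For a paired (one-sample on differences) test: n = ((z_{α} + z_β) / d)².
z_{α} + z_β = 1.645 + 0.524 = 2.169.
n = (2.169 / 1.02)² = 2.126² = 4.52.
Round up.

n = 5 pairs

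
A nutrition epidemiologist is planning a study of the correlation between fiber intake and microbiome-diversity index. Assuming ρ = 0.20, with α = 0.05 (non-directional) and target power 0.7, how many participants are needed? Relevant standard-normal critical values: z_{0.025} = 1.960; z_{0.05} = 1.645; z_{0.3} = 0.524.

n = 154

Fisher's z: C = ½·ln((1+r)/(1−r)) = ½·ln(1.5000) = 0.2027.
n = ((z_{α/2} + z_β)/C)² + 3.
(1.960 + 0.524) / 0.2027 = 2.484 / 0.2027 = 12.255.
n = 12.255² + 3 = 150.17 + 3 = 153.2.
Round up.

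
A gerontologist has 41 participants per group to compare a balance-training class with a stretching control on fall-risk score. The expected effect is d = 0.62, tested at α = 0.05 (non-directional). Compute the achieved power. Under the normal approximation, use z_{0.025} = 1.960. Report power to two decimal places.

power ≈ 0.80

For two equal groups, power = Φ(d·√(n/2) − z_{α/2}).
d·√(n/2) = 0.62 × √(41/2) = 0.62 × 4.528 = 2.807.
z_β = 2.807 − 1.960 = 0.847.
Power = Φ(0.847) = 0.802.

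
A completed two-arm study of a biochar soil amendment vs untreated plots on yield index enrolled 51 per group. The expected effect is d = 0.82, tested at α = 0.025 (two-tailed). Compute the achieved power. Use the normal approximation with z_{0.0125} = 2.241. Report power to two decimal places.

power ≈ 0.97

For two equal groups, power = Φ(d·√(n/2) − z_{α/2}).
d·√(n/2) = 0.82 × √(51/2) = 0.82 × 5.050 = 4.141.
z_β = 4.141 − 2.241 = 1.900.
Power = Φ(1.900) = 0.971.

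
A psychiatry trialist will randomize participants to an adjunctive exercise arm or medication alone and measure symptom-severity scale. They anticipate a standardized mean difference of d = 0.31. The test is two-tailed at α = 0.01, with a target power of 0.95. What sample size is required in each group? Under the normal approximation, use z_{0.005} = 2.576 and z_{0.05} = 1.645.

For two independent groups with equal n: n = 2·((z_{α/2} + z_β) / d)².
z_{α/2} + z_β = 2.576 + 1.645 = 4.221.
n = 2 × (4.221 / 0.31)² = 2 × 13.616² = 2 × 185.40 = 370.8.
Round up to the next whole participant.

n = 371 per group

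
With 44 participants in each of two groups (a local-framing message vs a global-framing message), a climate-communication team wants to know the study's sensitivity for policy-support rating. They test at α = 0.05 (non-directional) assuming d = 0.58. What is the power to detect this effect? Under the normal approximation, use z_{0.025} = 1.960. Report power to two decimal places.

For two equal groups, power = Φ(d·√(n/2) − z_{α/2}).
d·√(n/2) = 0.58 × √(44/2) = 0.58 × 4.690 = 2.720.
z_β = 2.720 − 1.960 = 0.760.
Power = Φ(0.760) = 0.777.

power ≈ 0.78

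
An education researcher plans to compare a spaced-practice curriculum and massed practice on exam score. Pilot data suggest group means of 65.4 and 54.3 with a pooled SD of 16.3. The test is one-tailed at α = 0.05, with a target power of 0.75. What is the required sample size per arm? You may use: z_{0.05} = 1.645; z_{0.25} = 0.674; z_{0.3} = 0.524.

n = 24 per group

Cohen's d = |M₁ − M₂| / SD_pooled = |65.4 − 54.3| / 16.3 = 11.1 / 16.3 = 0.681.
For two independent groups with equal n: n = 2·((z_{α} + z_β) / d)².
z_{α} + z_β = 1.645 + 0.674 = 2.319.
n = 2 × (2.319 / 0.681)² = 2 × 3.405² = 2 × 11.60 = 23.2.
Round up to the next whole participant.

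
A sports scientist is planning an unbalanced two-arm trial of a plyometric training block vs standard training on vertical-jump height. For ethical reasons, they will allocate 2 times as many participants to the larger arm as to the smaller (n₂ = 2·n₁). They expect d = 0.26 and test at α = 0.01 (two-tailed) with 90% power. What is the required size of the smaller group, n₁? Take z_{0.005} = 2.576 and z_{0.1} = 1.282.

n₁ = 331

With allocation ratio k = n₂/n₁ = 2, Var(x̄₁−x̄₂) = σ²(1/n₁ + 1/(k·n₁)) = σ²·(k+1)/(k·n₁).
So n₁ = (1 + 1/k)·((z_{α/2} + z_β)/d)² = 1.500 × (3.858/0.26)².
n₁ = 1.500 × 220.18 = 330.3.
Round up: n₁ = 331, giving n₂ = 2 × 331 = 662.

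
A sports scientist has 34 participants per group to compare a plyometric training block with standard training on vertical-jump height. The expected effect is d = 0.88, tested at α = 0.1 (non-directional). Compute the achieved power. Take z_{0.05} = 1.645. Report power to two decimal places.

For two equal groups, power = Φ(d·√(n/2) − z_{α/2}).
d·√(n/2) = 0.88 × √(34/2) = 0.88 × 4.123 = 3.628.
z_β = 3.628 − 1.645 = 1.983.
Power = Φ(1.983) = 0.976.

power ≈ 0.98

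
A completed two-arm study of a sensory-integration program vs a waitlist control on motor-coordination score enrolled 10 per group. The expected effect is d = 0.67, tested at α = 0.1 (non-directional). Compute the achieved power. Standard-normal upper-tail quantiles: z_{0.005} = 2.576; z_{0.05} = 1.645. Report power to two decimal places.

For two equal groups, power = Φ(d·√(n/2) − z_{α/2}).
d·√(n/2) = 0.67 × √(10/2) = 0.67 × 2.236 = 1.498.
z_β = 1.498 − 1.645 = -0.147.
Power = Φ(-0.147) = 0.442.

power ≈ 0.44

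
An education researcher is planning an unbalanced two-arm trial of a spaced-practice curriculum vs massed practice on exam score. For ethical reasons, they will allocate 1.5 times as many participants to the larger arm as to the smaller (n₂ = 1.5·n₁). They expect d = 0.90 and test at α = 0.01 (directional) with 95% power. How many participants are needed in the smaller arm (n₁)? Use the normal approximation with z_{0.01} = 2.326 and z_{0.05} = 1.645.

With allocation ratio k = n₂/n₁ = 1.5, Var(x̄₁−x̄₂) = σ²(1/n₁ + 1/(k·n₁)) = σ²·(k+1)/(k·n₁).
So n₁ = (1 + 1/k)·((z_{α} + z_β)/d)² = 1.667 × (3.971/0.90)².
n₁ = 1.667 × 19.47 = 32.4.
Round up: n₁ = 33, giving n₂ = ⌈1.5 × 33⌉ = ⌈49.5⌉ = 50.

n₁ = 33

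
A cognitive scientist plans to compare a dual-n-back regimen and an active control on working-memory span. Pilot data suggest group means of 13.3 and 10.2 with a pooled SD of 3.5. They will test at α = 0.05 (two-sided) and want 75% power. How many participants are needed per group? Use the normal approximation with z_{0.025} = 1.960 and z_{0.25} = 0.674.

n = 18 per group

Cohen's d = |M₁ − M₂| / SD_pooled = |13.3 − 10.2| / 3.5 = 3.1 / 3.5 = 0.886.
For two independent groups with equal n: n = 2·((z_{α/2} + z_β) / d)².
z_{α/2} + z_β = 1.960 + 0.674 = 2.634.
n = 2 × (2.634 / 0.886)² = 2 × 2.973² = 2 × 8.84 = 17.7.
Round up to the next whole participant.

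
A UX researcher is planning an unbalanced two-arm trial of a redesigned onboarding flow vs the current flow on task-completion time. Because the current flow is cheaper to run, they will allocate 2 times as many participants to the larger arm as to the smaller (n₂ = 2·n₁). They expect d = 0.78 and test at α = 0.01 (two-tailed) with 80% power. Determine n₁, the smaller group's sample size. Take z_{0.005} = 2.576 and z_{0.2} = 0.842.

n₁ = 29

With allocation ratio k = n₂/n₁ = 2, Var(x̄₁−x̄₂) = σ²(1/n₁ + 1/(k·n₁)) = σ²·(k+1)/(k·n₁).
So n₁ = (1 + 1/k)·((z_{α/2} + z_β)/d)² = 1.500 × (3.418/0.78)².
n₁ = 1.500 × 19.20 = 28.8.
Round up: n₁ = 29, giving n₂ = 2 × 29 = 58.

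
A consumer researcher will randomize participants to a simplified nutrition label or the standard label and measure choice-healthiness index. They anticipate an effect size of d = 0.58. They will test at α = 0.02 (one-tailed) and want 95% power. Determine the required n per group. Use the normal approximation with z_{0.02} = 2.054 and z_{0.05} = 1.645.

For two independent groups with equal n: n = 2·((z_{α} + z_β) / d)².
z_{α} + z_β = 2.054 + 1.645 = 3.699.
n = 2 × (3.699 / 0.58)² = 2 × 6.378² = 2 × 40.67 = 81.3.
Round up to the next whole participant.

n = 82 per group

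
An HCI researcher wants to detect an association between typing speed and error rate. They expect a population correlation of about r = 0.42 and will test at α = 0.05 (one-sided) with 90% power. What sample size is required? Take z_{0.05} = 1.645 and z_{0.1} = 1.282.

n = 46

Fisher's z: C = ½·ln((1+r)/(1−r)) = ½·ln(2.4483) = 0.4477.
n = ((z_{α} + z_β)/C)² + 3.
(1.645 + 1.282) / 0.4477 = 2.927 / 0.4477 = 6.538.
n = 6.538² + 3 = 42.74 + 3 = 45.7.
Round up.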